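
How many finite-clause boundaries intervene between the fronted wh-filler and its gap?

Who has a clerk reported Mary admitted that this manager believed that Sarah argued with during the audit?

3

"who" is extracted from the PP object of "argued".
Boundaries crossed, outermost first: [Ø], [that], [that] — 3 in total.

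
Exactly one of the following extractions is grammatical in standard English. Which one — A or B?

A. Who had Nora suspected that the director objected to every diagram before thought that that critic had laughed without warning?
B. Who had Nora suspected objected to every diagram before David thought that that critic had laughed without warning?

B

In A, the wh-phrase is extracted from inside an adjunct island (introduced by "before"), which blocks movement.
In B, the extraction path crosses only that-complement boundaries, which are transparent.
So B is grammatical.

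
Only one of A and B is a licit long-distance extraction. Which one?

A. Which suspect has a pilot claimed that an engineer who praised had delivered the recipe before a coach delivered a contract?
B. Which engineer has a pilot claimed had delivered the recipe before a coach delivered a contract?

B

In A, the wh-phrase is extracted from inside a complex-NP island (relative clause) (introduced by "who"), which blocks movement.
In B, the extraction path crosses only that-complement boundaries, which are transparent.
So B is grammatical.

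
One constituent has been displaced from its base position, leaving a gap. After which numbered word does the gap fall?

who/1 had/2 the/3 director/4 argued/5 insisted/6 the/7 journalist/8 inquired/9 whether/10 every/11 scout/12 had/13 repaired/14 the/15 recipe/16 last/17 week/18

The displaced element is "who" (word 1).
It is linked across 1 clause boundary (Ø).
It functions as the subject of "insisted", so the gap sits immediately after word 5 ("argued").
Base order: The director had argued that who insisted the journalist inquired whether every scout had repaired the recipe last week.

5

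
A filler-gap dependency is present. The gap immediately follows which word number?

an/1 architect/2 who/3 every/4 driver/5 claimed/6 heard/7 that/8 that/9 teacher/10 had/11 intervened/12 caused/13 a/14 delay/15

6

The displaced element is "an architect" (word 2).
It is linked across 1 clause boundary (Ø).
It functions as the subject of "heard", so the gap sits immediately after word 6 ("claimed").
Base order: Every driver claimed that an architect heard that that teacher had intervened.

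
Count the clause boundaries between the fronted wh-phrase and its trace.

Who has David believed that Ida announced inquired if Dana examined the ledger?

2

"who" is extracted from the subject of "inquired".
Boundaries crossed, outermost first: [that], [Ø] — 2 in total.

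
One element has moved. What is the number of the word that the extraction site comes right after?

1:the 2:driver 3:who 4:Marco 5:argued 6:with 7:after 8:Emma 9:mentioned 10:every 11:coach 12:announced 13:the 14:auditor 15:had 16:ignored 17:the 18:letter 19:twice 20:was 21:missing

6

The displaced element is "the driver" (word 2).
It functions as the object of the preposition "with" of "argued", so the gap sits immediately after word 6 ("with").
Base order: Marco argued with the driver after Emma mentioned every coach announced the auditor had ignored the letter twice.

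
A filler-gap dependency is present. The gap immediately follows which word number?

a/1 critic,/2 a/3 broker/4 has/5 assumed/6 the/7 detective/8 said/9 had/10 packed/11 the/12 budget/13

9

The displaced element is "a critic" (word 2).
It is linked across 2 clause boundaries (Ø → Ø).
It functions as the subject of "packed", so the gap sits immediately after word 9 ("said").
Base order: A broker has assumed the detective said that a critic had packed the budget.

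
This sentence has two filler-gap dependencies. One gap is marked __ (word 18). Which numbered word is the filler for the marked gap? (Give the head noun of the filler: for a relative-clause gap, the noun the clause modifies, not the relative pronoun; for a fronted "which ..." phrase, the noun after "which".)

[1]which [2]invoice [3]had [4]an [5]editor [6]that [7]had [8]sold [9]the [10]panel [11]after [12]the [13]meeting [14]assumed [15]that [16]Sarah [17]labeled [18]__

2

The marked gap is the direct object of "labeled".
Its filler is the fronted wh-phrase "which invoice", at word 2.
(The other dependency links word 5 to a gap after word 6.)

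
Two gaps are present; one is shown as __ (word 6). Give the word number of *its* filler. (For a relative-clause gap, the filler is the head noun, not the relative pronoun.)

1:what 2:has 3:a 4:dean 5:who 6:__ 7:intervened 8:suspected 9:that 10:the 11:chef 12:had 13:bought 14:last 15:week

The marked gap is inside the relative clause, the subject of "intervened".
Its filler is the head noun "dean" (via "who"), at word 4.
(The other dependency links word 1 to a gap after word 13.)

4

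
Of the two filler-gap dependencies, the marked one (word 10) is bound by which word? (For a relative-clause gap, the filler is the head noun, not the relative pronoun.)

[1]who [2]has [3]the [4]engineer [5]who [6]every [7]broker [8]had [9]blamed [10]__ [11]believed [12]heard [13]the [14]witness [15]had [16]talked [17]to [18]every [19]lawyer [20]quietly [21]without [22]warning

4

The marked gap is inside the relative clause, the direct object of "blamed".
Its filler is the head noun "engineer" (via "who"), at word 4.
(The other dependency links word 1 to a gap after word 11.)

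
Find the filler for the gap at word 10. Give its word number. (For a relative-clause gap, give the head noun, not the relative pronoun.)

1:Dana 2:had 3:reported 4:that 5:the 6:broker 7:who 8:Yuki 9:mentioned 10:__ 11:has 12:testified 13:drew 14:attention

The gap at 10 is the subject of "testified", inside a relative clause.
The relative pronoun is "who" (word 7); it is bound by the head noun immediately before it.
Its filler is the head noun "broker", at word 6.

6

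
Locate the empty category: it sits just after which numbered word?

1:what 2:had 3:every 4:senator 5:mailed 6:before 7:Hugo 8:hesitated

The displaced element is "what" (word 1).
It functions as the direct object of "mailed", so the gap sits immediately after word 5 ("mailed").
Base order: Every senator had mailed what before Hugo hesitated.

5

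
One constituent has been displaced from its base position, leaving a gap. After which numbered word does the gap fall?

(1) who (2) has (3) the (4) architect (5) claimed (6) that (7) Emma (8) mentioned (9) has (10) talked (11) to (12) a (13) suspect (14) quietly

The displaced element is "who" (word 1).
It is linked across 2 clause boundaries (that → Ø).
It functions as the subject of "talked", so the gap sits immediately after word 8 ("mentioned").
Base order: The architect has claimed that Emma mentioned who has talked to a suspect quietly.

8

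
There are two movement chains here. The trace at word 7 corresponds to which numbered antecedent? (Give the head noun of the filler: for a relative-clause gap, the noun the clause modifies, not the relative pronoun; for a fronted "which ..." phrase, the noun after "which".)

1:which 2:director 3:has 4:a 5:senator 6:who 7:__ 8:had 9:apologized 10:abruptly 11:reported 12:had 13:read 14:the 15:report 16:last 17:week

5

The marked gap is inside the relative clause, the subject of "apologized".
Its filler is the head noun "senator" (via "who"), at word 5.
(The other dependency links word 2 to a gap after word 11.)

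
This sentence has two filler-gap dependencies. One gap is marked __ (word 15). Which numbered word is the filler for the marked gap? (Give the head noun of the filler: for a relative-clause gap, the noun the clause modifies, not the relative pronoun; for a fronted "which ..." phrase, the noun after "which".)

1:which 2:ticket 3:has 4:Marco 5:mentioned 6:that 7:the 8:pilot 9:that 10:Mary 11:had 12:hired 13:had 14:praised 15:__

The marked gap is the direct object of "praised".
Its filler is the fronted wh-phrase "which ticket", at word 2.
(The other dependency links word 8 to a gap after word 12.)

2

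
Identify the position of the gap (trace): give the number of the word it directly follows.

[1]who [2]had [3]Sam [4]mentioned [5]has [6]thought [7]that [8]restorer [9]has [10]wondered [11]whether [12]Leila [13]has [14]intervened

The displaced element is "who" (word 1).
It is linked across 1 clause boundary (Ø).
It functions as the subject of "thought", so the gap sits immediately after word 4 ("mentioned").
Base order: Sam had mentioned that who has thought that restorer has wondered whether Leila has intervened.

4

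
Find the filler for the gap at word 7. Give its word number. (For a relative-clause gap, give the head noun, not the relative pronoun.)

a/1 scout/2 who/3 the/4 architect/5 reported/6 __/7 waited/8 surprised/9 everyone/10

2

The gap at 7 is the subject of "waited", inside a relative clause.
The relative pronoun is "who" (word 3); it is bound by the head noun immediately before it.
Its filler is the head noun "scout", at word 2.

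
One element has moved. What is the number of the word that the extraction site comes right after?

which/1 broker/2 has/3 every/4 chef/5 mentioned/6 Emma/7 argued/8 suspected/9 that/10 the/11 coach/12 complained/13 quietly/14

The displaced element is "which broker" (word 2).
It is linked across 2 clause boundaries (Ø → Ø).
It functions as the subject of "suspected", so the gap sits immediately after word 8 ("argued").
Base order: Every chef has mentioned Emma argued which broker suspected that the coach complained quietly.

8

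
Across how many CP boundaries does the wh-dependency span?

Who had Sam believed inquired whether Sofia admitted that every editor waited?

1

"who" is extracted from the subject of "inquired".
Boundaries crossed, outermost first: [Ø] — 1 in total.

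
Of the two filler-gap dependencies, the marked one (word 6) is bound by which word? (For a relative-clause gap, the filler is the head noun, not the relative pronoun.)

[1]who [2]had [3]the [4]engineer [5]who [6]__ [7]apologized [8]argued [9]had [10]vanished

4

The marked gap is inside the relative clause, the subject of "apologized".
Its filler is the head noun "engineer" (via "who"), at word 4.
(The other dependency links word 1 to a gap after word 8.)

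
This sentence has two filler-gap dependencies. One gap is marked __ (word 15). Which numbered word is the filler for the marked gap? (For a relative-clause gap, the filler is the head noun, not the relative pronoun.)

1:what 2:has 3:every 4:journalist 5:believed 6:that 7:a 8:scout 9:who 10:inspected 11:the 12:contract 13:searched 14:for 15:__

1

The marked gap is the object of the preposition "for" of "searched".
Its filler is the fronted wh-phrase "what", at word 1.
(The other dependency links word 8 to a gap after word 9.)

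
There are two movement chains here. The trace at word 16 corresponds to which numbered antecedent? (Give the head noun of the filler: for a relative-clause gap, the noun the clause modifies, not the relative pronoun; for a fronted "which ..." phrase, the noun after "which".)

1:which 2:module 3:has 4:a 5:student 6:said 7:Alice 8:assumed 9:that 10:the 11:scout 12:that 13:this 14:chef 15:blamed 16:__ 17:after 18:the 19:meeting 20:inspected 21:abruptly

The marked gap is inside the relative clause, the direct object of "blamed".
Its filler is the head noun "scout" (via "that"), at word 11.
(The other dependency links word 2 to a gap after word 20.)

11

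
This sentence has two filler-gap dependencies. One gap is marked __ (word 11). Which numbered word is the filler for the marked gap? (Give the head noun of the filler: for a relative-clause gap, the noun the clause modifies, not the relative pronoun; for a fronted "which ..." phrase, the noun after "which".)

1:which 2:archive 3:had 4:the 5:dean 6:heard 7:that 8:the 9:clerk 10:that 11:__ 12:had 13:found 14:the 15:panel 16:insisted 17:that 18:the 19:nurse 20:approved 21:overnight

The marked gap is inside the relative clause, the subject of "found".
Its filler is the head noun "clerk" (via "that"), at word 9.
(The other dependency links word 2 to a gap after word 20.)

9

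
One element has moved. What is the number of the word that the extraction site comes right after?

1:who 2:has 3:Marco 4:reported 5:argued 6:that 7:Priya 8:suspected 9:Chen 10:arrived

The displaced element is "who" (word 1).
It is linked across 1 clause boundary (Ø).
It functions as the subject of "argued", so the gap sits immediately after word 4 ("reported").
Base order: Marco has reported that who argued that Priya suspected Chen arrived.

4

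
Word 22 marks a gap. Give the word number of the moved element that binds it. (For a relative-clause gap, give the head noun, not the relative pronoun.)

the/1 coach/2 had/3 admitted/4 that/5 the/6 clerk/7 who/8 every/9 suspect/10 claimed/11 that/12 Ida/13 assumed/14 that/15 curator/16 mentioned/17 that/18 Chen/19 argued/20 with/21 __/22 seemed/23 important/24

7

The gap at 22 is the prepositional object of "argued", inside a relative clause.
The relative pronoun is "who" (word 8); it is bound by the head noun immediately before it.
Its filler is the head noun "clerk", at word 7.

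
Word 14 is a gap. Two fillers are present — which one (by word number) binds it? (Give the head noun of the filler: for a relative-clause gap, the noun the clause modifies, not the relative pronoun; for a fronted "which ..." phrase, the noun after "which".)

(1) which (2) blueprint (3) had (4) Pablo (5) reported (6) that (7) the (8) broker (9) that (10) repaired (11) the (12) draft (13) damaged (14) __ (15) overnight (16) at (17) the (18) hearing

2

The marked gap is the direct object of "damaged".
Its filler is the fronted wh-phrase "which blueprint", at word 2.
(The other dependency links word 8 to a gap after word 9.)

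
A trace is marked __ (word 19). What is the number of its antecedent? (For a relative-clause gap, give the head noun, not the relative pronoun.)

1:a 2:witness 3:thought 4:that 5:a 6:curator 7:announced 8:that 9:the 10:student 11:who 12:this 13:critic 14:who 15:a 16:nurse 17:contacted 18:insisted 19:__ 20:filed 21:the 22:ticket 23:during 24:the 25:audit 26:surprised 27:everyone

The gap at 19 is the subject of "filed", inside a relative clause.
The relative pronoun is "who" (word 11); it is bound by the head noun immediately before it.
Its filler is the head noun "student", at word 10.

10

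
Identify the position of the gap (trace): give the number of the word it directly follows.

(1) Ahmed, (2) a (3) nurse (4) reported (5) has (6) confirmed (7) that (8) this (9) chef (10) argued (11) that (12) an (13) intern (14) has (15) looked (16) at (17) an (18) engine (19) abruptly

The displaced element is "Ahmed" (word 1).
It is linked across 1 clause boundary (Ø).
It functions as the subject of "confirmed", so the gap sits immediately after word 4 ("reported").
Base order: A nurse reported that Ahmed has confirmed that this chef argued that an intern has looked at an engine abruptly.

4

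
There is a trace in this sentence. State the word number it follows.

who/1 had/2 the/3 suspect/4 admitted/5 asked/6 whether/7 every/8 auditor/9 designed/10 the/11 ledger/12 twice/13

The displaced element is "who" (word 1).
It is linked across 1 clause boundary (Ø).
It functions as the subject of "asked", so the gap sits immediately after word 5 ("admitted").
Base order: The suspect had admitted that who asked whether every auditor designed the ledger twice.

5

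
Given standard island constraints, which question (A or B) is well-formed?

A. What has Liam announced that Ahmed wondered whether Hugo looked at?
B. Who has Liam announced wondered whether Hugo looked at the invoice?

B

In A, the wh-phrase is extracted from inside a wh-island (introduced by "whether"), which blocks movement.
In B, the extraction path crosses only that-complement boundaries, which are transparent.
So B is grammatical.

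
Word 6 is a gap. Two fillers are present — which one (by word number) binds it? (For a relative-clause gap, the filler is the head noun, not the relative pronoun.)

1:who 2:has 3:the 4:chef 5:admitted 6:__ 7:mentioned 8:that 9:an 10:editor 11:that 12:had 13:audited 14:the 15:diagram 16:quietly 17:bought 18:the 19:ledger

1

The marked gap is the subject of "mentioned".
Its filler is the fronted wh-phrase "who", at word 1.
(The other dependency links word 10 to a gap after word 11.)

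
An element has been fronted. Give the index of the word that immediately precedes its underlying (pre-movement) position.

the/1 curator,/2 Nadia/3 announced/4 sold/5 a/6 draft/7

The displaced element is "the curator" (word 2).
It is linked across 1 clause boundary (Ø).
It functions as the subject of "sold", so the gap sits immediately after word 4 ("announced").
Base order: Nadia announced that the curator sold a draft.

4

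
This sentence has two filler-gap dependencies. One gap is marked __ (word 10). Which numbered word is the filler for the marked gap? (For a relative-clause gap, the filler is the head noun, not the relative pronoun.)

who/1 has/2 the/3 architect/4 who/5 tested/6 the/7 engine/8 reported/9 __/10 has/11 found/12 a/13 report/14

1

The marked gap is the subject of "found".
Its filler is the fronted wh-phrase "who", at word 1.
(The other dependency links word 4 to a gap after word 5.)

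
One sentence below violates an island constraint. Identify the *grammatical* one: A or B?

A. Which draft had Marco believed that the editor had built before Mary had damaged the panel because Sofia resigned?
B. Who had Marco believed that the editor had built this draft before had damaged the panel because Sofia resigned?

A

In B, the wh-phrase is extracted from inside an adjunct island (introduced by "before"), which blocks movement.
In A, the extraction path crosses only that-complement boundaries, which are transparent.
So A is grammatical.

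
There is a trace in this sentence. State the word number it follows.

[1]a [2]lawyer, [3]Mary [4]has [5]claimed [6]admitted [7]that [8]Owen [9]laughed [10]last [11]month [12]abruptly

The displaced element is "a lawyer" (word 2).
It is linked across 1 clause boundary (Ø).
It functions as the subject of "admitted", so the gap sits immediately after word 5 ("claimed").
Base order: Mary has claimed that a lawyer admitted that Owen laughed last month abruptly.

5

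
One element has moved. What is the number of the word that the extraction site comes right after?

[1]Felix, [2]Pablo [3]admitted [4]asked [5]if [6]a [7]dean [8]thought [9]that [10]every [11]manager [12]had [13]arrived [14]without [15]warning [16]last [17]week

The displaced element is "Felix" (word 1).
It is linked across 1 clause boundary (Ø).
It functions as the subject of "asked", so the gap sits immediately after word 3 ("admitted").
Base order: Pablo admitted Felix asked if a dean thought that every manager had arrived without warning last week.

3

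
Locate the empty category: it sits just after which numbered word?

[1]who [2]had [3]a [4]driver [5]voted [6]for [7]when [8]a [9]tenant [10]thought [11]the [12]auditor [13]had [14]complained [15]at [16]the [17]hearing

6

The displaced element is "who" (word 1).
It functions as the object of the preposition "for" of "voted", so the gap sits immediately after word 6 ("for").
Base order: A driver had voted for who when a tenant thought the auditor had complained at the hearing.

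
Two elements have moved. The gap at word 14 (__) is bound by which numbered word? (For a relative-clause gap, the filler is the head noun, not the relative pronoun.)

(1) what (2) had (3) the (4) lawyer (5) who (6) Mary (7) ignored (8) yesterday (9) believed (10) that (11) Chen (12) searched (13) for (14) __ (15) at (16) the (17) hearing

The marked gap is the object of the preposition "for" of "searched".
Its filler is the fronted wh-phrase "what", at word 1.
(The other dependency links word 4 to a gap after word 7.)

1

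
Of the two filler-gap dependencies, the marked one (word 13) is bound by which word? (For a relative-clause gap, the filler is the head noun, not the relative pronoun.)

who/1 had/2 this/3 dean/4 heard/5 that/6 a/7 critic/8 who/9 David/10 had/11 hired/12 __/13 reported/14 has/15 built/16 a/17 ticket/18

8

The marked gap is inside the relative clause, the direct object of "hired".
Its filler is the head noun "critic" (via "who"), at word 8.
(The other dependency links word 1 to a gap after word 14.)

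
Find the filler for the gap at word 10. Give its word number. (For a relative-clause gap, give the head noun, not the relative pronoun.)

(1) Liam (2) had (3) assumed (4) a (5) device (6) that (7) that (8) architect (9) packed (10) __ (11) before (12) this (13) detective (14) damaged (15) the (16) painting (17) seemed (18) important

5

The gap at 10 is the object of "packed", inside a relative clause.
The relative pronoun is "that" (word 6); it is bound by the head noun immediately before it.
Its filler is the head noun "device", at word 5.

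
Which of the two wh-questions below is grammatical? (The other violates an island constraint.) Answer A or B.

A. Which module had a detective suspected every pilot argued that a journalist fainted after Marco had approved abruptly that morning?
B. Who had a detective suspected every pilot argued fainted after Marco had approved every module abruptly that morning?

B

In A, the wh-phrase is extracted from inside an adjunct island (introduced by "after"), which blocks movement.
In B, the extraction path crosses only that-complement boundaries, which are transparent.
So B is grammatical.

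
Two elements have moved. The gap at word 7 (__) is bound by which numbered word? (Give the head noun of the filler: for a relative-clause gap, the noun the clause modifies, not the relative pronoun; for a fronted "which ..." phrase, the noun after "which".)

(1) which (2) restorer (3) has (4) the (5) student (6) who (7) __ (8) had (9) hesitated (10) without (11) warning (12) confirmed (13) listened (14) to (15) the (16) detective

The marked gap is inside the relative clause, the subject of "hesitated".
Its filler is the head noun "student" (via "who"), at word 5.
(The other dependency links word 2 to a gap after word 12.)

5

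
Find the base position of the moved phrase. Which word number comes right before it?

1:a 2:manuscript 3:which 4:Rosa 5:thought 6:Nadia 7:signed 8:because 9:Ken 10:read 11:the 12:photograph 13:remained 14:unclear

7

The displaced element is "a manuscript" (word 2).
It is linked across 1 clause boundary (Ø).
It functions as the direct object of "signed", so the gap sits immediately after word 7 ("signed").
Base order: Rosa thought Nadia signed a manuscript because Ken read the photograph.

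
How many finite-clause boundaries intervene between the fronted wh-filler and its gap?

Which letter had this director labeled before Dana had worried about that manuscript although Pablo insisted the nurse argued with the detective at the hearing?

"which letter" originates inside the matrix clause — no clause boundary is crossed.

0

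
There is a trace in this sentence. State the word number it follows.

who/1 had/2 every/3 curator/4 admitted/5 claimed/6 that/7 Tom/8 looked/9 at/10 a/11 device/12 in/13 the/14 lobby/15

5

The displaced element is "who" (word 1).
It is linked across 1 clause boundary (Ø).
It functions as the subject of "claimed", so the gap sits immediately after word 5 ("admitted").
Base order: Every curator had admitted that who claimed that Tom looked at a device in the lobby.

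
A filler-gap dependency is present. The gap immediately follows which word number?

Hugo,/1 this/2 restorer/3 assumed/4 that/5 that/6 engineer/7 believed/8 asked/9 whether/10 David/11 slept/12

8

The displaced element is "Hugo" (word 1).
It is linked across 2 clause boundaries (that → Ø).
It functions as the subject of "asked", so the gap sits immediately after word 8 ("believed").
Base order: This restorer assumed that that engineer believed that Hugo asked whether David slept.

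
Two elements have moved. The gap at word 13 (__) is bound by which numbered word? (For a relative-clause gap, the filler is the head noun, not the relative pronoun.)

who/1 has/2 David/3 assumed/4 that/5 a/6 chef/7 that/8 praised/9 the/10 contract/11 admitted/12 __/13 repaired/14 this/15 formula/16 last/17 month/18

1

The marked gap is the subject of "repaired".
Its filler is the fronted wh-phrase "who", at word 1.
(The other dependency links word 7 to a gap after word 8.)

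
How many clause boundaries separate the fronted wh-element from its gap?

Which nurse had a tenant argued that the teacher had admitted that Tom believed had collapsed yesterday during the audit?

3

"which nurse" is extracted from the subject of "collapsed".
Boundaries crossed, outermost first: [that], [that], [Ø] — 3 in total.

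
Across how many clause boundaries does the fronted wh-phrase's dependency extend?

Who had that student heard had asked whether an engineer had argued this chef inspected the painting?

"who" is extracted from the subject of "asked".
Boundaries crossed, outermost first: [Ø] — 1 in total.

1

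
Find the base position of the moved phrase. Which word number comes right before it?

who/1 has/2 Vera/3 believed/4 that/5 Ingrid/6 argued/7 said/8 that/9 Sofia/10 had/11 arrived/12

7

The displaced element is "who" (word 1).
It is linked across 2 clause boundaries (that → Ø).
It functions as the subject of "said", so the gap sits immediately after word 7 ("argued").
Base order: Vera has believed that Ingrid argued who said that Sofia had arrived.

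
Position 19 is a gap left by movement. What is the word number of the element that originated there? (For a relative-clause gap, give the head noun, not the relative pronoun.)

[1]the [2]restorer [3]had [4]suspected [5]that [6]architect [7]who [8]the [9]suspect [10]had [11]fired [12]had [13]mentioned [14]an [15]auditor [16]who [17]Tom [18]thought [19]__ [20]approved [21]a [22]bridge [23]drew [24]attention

The gap at 19 is the subject of "approved", inside a relative clause.
The relative pronoun is "who" (word 16); it is bound by the head noun immediately before it.
Its filler is the head noun "auditor", at word 15.

15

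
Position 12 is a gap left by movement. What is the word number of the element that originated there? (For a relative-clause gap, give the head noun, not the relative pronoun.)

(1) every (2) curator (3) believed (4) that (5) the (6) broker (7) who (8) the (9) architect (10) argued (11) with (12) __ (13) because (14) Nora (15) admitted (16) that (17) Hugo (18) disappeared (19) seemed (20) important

6

The gap at 12 is the prepositional object of "argued", inside a relative clause.
The relative pronoun is "who" (word 7); it is bound by the head noun immediately before it.
Its filler is the head noun "broker", at word 6.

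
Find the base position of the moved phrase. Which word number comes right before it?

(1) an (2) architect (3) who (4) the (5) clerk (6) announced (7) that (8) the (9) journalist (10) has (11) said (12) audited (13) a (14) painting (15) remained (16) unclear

The displaced element is "an architect" (word 2).
It is linked across 2 clause boundaries (that → Ø).
It functions as the subject of "audited", so the gap sits immediately after word 11 ("said").
Base order: The clerk announced that the journalist has said that an architect audited a painting.

11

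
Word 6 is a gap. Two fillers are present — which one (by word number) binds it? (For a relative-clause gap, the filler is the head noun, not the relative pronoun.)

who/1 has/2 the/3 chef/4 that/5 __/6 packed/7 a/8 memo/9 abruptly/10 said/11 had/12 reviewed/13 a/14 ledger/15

The marked gap is inside the relative clause, the subject of "packed".
Its filler is the head noun "chef" (via "that"), at word 4.
(The other dependency links word 1 to a gap after word 11.)

4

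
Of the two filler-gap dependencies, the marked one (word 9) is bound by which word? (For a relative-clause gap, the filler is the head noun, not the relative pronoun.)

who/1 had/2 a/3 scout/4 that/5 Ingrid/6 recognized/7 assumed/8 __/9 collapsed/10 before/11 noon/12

The marked gap is the subject of "collapsed".
Its filler is the fronted wh-phrase "who", at word 1.
(The other dependency links word 4 to a gap after word 7.)

1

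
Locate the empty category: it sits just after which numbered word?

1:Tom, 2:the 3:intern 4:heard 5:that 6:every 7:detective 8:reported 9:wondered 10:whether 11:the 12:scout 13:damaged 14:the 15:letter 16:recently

8

The displaced element is "Tom" (word 1).
It is linked across 2 clause boundaries (that → Ø).
It functions as the subject of "wondered", so the gap sits immediately after word 8 ("reported").
Base order: The intern heard that every detective reported that Tom wondered whether the scout damaged the letter recently.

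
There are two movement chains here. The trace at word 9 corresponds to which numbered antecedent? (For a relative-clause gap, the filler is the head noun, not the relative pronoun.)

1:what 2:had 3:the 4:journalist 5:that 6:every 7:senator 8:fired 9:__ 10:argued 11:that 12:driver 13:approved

The marked gap is inside the relative clause, the direct object of "fired".
Its filler is the head noun "journalist" (via "that"), at word 4.
(The other dependency links word 1 to a gap after word 13.)

4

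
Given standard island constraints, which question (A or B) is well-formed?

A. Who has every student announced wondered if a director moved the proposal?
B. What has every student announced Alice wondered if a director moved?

In B, the wh-phrase is extracted from inside a wh-island (introduced by "if"), which blocks movement.
In A, the extraction path crosses only that-complement boundaries, which are transparent.
So A is grammatical.

A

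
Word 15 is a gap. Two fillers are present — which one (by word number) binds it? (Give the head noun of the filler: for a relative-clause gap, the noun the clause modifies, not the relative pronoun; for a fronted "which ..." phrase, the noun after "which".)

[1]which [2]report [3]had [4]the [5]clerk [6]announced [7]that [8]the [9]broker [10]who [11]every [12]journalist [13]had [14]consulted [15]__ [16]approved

The marked gap is inside the relative clause, the direct object of "consulted".
Its filler is the head noun "broker" (via "who"), at word 9.
(The other dependency links word 2 to a gap after word 16.)

9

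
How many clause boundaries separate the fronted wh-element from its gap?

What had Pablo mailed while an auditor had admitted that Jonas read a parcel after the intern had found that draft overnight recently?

"what" originates inside the matrix clause — no clause boundary is crossed.

0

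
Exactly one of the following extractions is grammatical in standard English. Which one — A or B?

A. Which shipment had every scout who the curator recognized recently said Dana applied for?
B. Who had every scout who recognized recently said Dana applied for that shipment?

A

In B, the wh-phrase is extracted from inside a complex-NP island (relative clause) (introduced by "who"), which blocks movement.
In A, the extraction path crosses only that-complement boundaries, which are transparent.
So A is grammatical.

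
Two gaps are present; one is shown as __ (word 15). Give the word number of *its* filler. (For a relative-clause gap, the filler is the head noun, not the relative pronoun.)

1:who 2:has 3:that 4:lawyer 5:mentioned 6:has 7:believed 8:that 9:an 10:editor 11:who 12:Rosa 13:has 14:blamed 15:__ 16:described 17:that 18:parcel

The marked gap is inside the relative clause, the direct object of "blamed".
Its filler is the head noun "editor" (via "who"), at word 10.
(The other dependency links word 1 to a gap after word 5.)

10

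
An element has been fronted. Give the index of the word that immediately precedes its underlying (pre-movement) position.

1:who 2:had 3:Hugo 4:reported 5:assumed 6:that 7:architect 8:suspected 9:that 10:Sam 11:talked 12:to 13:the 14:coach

4

The displaced element is "who" (word 1).
It is linked across 1 clause boundary (Ø).
It functions as the subject of "assumed", so the gap sits immediately after word 4 ("reported").
Base order: Hugo had reported that who assumed that architect suspected that Sam talked to the coach.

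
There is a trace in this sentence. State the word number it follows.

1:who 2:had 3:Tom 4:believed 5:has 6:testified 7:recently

4

The displaced element is "who" (word 1).
It is linked across 1 clause boundary (Ø).
It functions as the subject of "testified", so the gap sits immediately after word 4 ("believed").
Base order: Tom had believed that who has testified recently.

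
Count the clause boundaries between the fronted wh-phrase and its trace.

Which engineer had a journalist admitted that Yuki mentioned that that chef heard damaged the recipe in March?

"which engineer" is extracted from the subject of "damaged".
Boundaries crossed, outermost first: [that], [that], [Ø] — 3 in total.

3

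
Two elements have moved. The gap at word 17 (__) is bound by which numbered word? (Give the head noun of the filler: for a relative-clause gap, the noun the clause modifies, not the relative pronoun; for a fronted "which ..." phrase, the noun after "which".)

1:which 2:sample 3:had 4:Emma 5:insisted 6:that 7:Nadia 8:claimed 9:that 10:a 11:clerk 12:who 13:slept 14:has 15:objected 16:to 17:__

The marked gap is the object of the preposition "to" of "objected".
Its filler is the fronted wh-phrase "which sample", at word 2.
(The other dependency links word 11 to a gap after word 12.)

2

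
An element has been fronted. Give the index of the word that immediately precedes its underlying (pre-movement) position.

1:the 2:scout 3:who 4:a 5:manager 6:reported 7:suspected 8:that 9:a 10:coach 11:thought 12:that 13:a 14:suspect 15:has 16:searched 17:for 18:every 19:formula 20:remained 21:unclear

6

The displaced element is "the scout" (word 2).
It is linked across 1 clause boundary (Ø).
It functions as the subject of "suspected", so the gap sits immediately after word 6 ("reported").
Base order: A manager reported that the scout suspected that a coach thought that a suspect has searched for every formula.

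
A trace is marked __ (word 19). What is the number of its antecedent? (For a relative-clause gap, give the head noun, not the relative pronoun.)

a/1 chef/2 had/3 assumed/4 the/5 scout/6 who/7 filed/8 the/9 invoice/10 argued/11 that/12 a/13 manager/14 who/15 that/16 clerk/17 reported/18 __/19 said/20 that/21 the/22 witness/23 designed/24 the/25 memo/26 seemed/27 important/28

The gap at 19 is the subject of "said", inside a relative clause.
The relative pronoun is "who" (word 15); it is bound by the head noun immediately before it.
Its filler is the head noun "manager", at word 14.

14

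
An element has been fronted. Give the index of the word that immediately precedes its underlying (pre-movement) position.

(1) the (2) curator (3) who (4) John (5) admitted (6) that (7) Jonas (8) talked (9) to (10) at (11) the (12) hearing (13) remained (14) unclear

9

The displaced element is "the curator" (word 2).
It is linked across 1 clause boundary (that).
It functions as the object of the preposition "to" of "talked", so the gap sits immediately after word 9 ("to").
Base order: John admitted that Jonas talked to the curator at the hearing.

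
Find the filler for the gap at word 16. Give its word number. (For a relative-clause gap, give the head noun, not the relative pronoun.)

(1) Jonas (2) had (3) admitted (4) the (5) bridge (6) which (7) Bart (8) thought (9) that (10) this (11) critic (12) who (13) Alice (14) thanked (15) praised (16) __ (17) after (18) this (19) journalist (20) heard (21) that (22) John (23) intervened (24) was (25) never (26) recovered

The gap at 16 is the object of "praised", inside a relative clause.
The relative pronoun is "which" (word 6); it is bound by the head noun immediately before it.
Its filler is the head noun "bridge", at word 5.

5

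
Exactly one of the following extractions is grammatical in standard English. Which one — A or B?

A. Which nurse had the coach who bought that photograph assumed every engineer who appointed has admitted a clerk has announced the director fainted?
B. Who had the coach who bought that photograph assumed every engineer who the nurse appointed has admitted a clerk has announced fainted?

B

In A, the wh-phrase is extracted from inside a complex-NP island (relative clause) (introduced by "who"), which blocks movement.
In B, the extraction path crosses only that-complement boundaries, which are transparent.
So B is grammatical.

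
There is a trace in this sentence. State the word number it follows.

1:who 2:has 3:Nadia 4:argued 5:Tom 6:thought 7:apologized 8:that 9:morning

6

The displaced element is "who" (word 1).
It is linked across 2 clause boundaries (Ø → Ø).
It functions as the subject of "apologized", so the gap sits immediately after word 6 ("thought").
Base order: Nadia has argued Tom thought that who apologized that morning.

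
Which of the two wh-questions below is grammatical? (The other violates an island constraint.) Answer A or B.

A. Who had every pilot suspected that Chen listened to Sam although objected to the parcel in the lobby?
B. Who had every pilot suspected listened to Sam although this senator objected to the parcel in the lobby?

B

In A, the wh-phrase is extracted from inside an adjunct island (introduced by "although"), which blocks movement.
In B, the extraction path crosses only that-complement boundaries, which are transparent.
So B is grammatical.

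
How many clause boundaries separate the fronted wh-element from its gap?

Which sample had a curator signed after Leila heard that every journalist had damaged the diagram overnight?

"which sample" originates inside the matrix clause — no clause boundary is crossed.

0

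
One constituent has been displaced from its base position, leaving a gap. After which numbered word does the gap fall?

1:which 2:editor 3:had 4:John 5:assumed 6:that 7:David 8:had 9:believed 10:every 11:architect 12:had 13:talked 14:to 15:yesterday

14

The displaced element is "which editor" (word 2).
It is linked across 2 clause boundaries (that → Ø).
It functions as the object of the preposition "to" of "talked", so the gap sits immediately after word 14 ("to").
Base order: John had assumed that David had believed every architect had talked to which editor yesterday.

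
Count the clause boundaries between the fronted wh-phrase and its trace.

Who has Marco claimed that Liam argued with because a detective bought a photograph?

1

"who" is extracted from the PP object of "argued".
Boundaries crossed, outermost first: [that] — 1 in total.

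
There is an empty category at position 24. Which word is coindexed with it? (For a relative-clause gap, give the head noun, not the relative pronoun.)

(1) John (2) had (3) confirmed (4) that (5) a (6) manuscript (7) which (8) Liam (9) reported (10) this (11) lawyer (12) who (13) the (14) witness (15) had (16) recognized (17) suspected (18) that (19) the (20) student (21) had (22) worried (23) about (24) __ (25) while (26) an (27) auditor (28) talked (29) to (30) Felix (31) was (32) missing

The gap at 24 is the prepositional object of "worried", inside a relative clause.
The relative pronoun is "which" (word 7); it is bound by the head noun immediately before it.
Its filler is the head noun "manuscript", at word 6.

6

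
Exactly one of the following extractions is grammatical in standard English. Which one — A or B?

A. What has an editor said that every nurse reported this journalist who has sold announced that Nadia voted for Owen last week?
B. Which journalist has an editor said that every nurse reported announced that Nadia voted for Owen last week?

B

In A, the wh-phrase is extracted from inside a complex-NP island (relative clause) (introduced by "who"), which blocks movement.
In B, the extraction path crosses only that-complement boundaries, which are transparent.
So B is grammatical.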